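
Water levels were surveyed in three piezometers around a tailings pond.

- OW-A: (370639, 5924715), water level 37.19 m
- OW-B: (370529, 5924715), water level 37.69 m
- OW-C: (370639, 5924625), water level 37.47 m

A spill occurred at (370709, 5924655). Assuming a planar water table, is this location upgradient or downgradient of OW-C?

∂h/∂x = (37.69 − 37.19) / (370529 − 370639) = -0.004545
∂h/∂y = (37.47 − 37.19) / (5924625 − 5924715) = -0.003111
Head at (370709, 5924655) = 37.19 + (-0.004545)·(70) + (-0.003111)·(-60) = 37.06 m.
That is lower than the 37.47 m at OW-C, so the point is downgradient.

downgradient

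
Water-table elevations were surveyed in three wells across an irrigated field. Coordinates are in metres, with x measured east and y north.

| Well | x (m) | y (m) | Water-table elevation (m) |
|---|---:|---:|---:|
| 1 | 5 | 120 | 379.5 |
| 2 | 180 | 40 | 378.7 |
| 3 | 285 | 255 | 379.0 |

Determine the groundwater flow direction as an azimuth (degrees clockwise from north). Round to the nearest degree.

133°

With h = a·x + b·y + c and 1 as origin, the differences give:
  175·a + (-80)·b = -0.8
  280·a + 135·b = -0.5
Eliminate b (×135 and ×(-80), subtract): 46025·a = -148.00 → a = ∂h/∂x = -0.003216
Back-substitute: b = ∂h/∂y = +0.002966.
Flow direction (−∇h) has components (+0.003216 E, -0.002966 N).
Azimuth = atan2(E, N) = atan2(+0.003216, -0.002966) = 132.7° ≈ 133°.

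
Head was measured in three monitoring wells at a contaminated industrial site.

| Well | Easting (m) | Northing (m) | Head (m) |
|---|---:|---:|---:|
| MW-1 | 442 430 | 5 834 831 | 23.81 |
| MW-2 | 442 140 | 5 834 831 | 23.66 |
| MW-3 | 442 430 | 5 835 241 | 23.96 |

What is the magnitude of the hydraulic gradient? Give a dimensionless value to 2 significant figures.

0.00063

∂h/∂x = (23.66 − 23.81) / (442140 − 442430) = +0.0005172
∂h/∂y = (23.96 − 23.81) / (5835241 − 5834831) = +0.0003659
|∇h| = √(0.0005172² + 0.0003659²) = 0.0006335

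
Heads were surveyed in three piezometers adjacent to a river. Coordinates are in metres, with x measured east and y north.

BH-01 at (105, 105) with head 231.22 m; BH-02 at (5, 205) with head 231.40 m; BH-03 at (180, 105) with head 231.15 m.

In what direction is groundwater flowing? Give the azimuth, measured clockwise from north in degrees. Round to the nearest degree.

133°

With h = a·x + b·y + c and BH-01 as origin, the differences give:
  (-100)·a + 100·b = +0.18
  75·a + 0·b = -0.07
Eliminate b (×0 and ×100, subtract): -7500·a = 7.000 → a = ∂h/∂x = -0.0009333
Back-substitute: b = ∂h/∂y = +0.0008667.
Flow direction (−∇h) has components (+0.0009333 E, -0.0008667 N).
Azimuth = atan2(E, N) = atan2(+0.0009333, -0.0008667) = 132.9° ≈ 133°.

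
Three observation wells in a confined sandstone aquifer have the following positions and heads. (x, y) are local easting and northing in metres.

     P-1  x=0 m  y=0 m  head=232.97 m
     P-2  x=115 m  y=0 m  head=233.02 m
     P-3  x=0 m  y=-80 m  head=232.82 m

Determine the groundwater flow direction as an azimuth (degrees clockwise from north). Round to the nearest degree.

193°

∂h/∂x = (233.02 − 232.97) / (115 − 0) = +0.0004348
∂h/∂y = (232.82 − 232.97) / (-80 − 0) = +0.001875
Flow direction (−∇h) has components (-0.0004348 E, -0.001875 N).
Azimuth = atan2(E, N) = atan2(-0.0004348, -0.001875) = 193.1° ≈ 193°.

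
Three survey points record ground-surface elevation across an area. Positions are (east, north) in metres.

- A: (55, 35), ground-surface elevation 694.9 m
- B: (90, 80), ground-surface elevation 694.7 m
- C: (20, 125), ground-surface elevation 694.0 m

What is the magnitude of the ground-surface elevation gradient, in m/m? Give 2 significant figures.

With z = a·x + b·y + c and A as origin, the differences give:
  35·a + 45·b = -0.2
  (-35)·a + 90·b = -0.9
Eliminate b (×90 and ×45, subtract): 4725·a = 22.50 → a = ∂z/∂x = +0.004762
Back-substitute: b = ∂z/∂y = -0.008148.
|∇f| = √(0.004762² + -0.008148²) = 0.009438 m/m

0.0094 m/m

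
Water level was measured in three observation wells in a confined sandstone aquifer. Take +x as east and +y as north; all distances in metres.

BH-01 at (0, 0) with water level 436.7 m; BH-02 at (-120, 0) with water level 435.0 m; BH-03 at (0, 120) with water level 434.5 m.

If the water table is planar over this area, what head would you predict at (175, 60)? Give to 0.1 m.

∂h/∂x = (435.0 − 436.7) / (-120 − 0) = +0.01417
∂h/∂y = (434.5 − 436.7) / (120 − 0) = -0.01833
h(175, 60) = 436.7 + (+0.01417)·(175) + (-0.01833)·(60) = 436.7 +2.479 -1.100 = 438.079 m.

438.1 m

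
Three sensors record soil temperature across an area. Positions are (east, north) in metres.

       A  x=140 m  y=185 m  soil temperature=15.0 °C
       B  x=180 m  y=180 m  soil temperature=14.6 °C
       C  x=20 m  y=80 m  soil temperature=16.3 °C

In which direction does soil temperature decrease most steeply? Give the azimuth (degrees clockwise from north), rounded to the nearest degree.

Taking A as reference: B−A = (40, -5, -0.4); C−A = (-120, -105, +1.3).
Solve a·Δx + b·Δy = ΔT: det = 40·(-105) − (-120)·(-5) = -4800.
∂T/∂x = [(-0.4)·(-105) − (+1.3)·(-5)] / -4800 = -0.01010
∂T/∂y = [40·(+1.3) − (-120)·(-0.4)] / -4800 = -0.0008333
Steepest decrease is along −∇f: components (+0.01010 E, +0.0008333 N).
Azimuth = atan2(+0.01010, +0.0008333) = 85.3° ≈ 085°.

085°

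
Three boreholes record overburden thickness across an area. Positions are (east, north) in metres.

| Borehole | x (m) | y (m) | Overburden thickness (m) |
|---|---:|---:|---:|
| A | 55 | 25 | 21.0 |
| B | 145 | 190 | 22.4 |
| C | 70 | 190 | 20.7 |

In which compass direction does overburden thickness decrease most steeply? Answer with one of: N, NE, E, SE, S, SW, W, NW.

Taking A as reference: B−A = (90, 165, +1.4); C−A = (15, 165, -0.3).
Solve a·Δx + b·Δy = Δd: det = 90·165 − 15·165 = 12375.
∂d/∂x = [(+1.4)·165 − (-0.3)·165] / 12375 = +0.02267
∂d/∂y = [90·(-0.3) − 15·(+1.4)] / 12375 = -0.003879
Steepest decrease is along −∇f = (-0.02267 E, +0.003879 N) → west.

W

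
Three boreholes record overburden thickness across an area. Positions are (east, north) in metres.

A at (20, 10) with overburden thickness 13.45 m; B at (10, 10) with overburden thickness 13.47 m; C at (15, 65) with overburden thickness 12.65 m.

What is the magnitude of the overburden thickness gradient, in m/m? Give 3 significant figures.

Differences from A: to B (Δx, Δy, Δh) = (-10, 0, +0.02); to C = (-5, 55, -0.80).
Solve a·Δx + b·Δy = Δd: det = (-10)·55 − (-5)·0 = -550.
∂d/∂x = [(+0.02)·55 − (-0.80)·0] / -550 = -0.002000
∂d/∂y = [(-10)·(-0.80) − (-5)·(+0.02)] / -550 = -0.01473
|∇f| = √(-0.002000² + -0.01473²) = 0.01487 m/m

0.0149 m/m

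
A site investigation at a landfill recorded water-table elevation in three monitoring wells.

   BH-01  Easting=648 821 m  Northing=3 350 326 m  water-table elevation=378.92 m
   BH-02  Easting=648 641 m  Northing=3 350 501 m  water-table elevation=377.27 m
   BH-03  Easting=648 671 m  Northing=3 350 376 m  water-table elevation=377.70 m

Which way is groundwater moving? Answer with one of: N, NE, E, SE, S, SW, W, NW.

W

Taking BH-01 as reference: BH-02−BH-01 = (-180, 175, -1.65); BH-03−BH-01 = (-150, 50, -1.22).
Determinant of the coordinate differences = (-180)·50 − (-150)·175 = 17250.
∂h/∂x = [(-1.65)·50 − (-1.22)·175] / 17250 = +0.007594
∂h/∂y = [(-180)·(-1.22) − (-150)·(-1.65)] / 17250 = -0.001617
Flow = −∇h = (-0.007594 east, +0.001617 north), which points west.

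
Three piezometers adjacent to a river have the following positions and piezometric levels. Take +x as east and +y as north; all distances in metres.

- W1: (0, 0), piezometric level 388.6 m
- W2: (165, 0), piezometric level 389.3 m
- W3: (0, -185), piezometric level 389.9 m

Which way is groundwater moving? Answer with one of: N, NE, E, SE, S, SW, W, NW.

NW

∂h/∂x = (389.3 − 388.6) / (165 − 0) = +0.004242
∂h/∂y = (389.9 − 388.6) / (-185 − 0) = -0.007027
Flow = −∇h = (-0.004242 east, +0.007027 north), which points northwest.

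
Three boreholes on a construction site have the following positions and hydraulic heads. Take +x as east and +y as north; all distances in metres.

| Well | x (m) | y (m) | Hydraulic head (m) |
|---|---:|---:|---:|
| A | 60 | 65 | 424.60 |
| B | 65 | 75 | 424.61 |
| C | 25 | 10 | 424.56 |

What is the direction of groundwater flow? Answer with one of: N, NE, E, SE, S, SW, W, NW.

SE

With h = a·x + b·y + c and A as origin, the differences give:
  5·a + 10·b = +0.01
  (-35)·a + (-55)·b = -0.04
Eliminate b (×(-55) and ×10, subtract): 75·a = -0.150 → a = ∂h/∂x = -0.002000
Back-substitute: b = ∂h/∂y = +0.002000.
Flow = −∇h = (+0.002000 east, -0.002000 north), which points southeast.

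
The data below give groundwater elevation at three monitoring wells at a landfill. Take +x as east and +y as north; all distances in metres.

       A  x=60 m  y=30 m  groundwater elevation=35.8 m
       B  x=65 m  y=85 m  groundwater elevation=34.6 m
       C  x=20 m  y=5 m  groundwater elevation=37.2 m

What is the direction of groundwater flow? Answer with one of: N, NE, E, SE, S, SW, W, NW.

Three-point gradient (reference A): Δ to B = (5, 55, -1.2), Δ to C = (-40, -25, +1.4).
∂h/∂x = -0.02265, ∂h/∂y = -0.01976 (det = 2075).
Flow = −∇h = (+0.02265 east, +0.01976 north), which points northeast.

NE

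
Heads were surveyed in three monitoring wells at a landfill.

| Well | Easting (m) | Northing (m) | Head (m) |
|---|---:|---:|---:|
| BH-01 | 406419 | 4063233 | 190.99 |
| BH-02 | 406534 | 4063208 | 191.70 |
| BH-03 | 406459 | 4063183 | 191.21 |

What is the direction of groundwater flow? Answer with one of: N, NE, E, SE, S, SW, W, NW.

W

Taking BH-01 as reference: BH-02−BH-01 = (115, -25, +0.71); BH-03−BH-01 = (40, -50, +0.22).
Solve a·Δx + b·Δy = Δh: det = 115·(-50) − 40·(-25) = -4750.
∂h/∂x = [(+0.71)·(-50) − (+0.22)·(-25)] / -4750 = +0.006316
∂h/∂y = [115·(+0.22) − 40·(+0.71)] / -4750 = +0.0006526
Flow = −∇h = (-0.006316 east, -0.0006526 north), which points west.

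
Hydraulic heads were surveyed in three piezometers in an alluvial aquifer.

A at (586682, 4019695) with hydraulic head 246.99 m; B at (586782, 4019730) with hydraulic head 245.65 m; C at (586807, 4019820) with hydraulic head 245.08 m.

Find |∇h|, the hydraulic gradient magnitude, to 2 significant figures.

Three-point gradient (reference A): Δ to B = (100, 35, -1.34), Δ to C = (125, 125, -1.91).
∂h/∂x = -0.01239, ∂h/∂y = -0.002892 (det = 8125).
|∇h| = √(-0.01239² + -0.002892²) = 0.01272

0.013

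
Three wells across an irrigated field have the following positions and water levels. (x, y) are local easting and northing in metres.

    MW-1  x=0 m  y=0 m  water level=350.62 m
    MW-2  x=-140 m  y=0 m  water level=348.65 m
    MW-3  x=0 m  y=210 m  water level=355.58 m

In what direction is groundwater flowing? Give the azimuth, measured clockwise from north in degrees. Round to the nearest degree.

∂h/∂x = (348.65 − 350.62) / (-140 − 0) = +0.01407
∂h/∂y = (355.58 − 350.62) / (210 − 0) = +0.02362
Flow direction (−∇h) has components (-0.01407 E, -0.02362 N).
Azimuth = atan2(E, N) = atan2(-0.01407, -0.02362) = 210.8° ≈ 211°.

211°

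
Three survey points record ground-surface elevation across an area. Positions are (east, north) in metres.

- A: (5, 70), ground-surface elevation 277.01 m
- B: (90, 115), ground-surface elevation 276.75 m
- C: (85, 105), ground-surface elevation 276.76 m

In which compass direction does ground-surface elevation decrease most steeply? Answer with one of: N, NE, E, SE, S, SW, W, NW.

Taking A as reference: B−A = (85, 45, -0.26); C−A = (80, 35, -0.25).
Solve a·Δx + b·Δy = Δz: det = 85·35 − 80·45 = -625.
∂z/∂x = [(-0.26)·35 − (-0.25)·45] / -625 = -0.003440
∂z/∂y = [85·(-0.25) − 80·(-0.26)] / -625 = +0.0007200
Steepest decrease is along −∇f = (+0.003440 E, -0.0007200 N) → east.

E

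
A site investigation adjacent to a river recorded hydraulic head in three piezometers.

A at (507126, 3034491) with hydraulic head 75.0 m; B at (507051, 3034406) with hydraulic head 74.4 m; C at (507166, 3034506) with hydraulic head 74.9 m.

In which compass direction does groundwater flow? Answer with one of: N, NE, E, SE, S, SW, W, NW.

SE

With h = a·x + b·y + c and A as origin, the differences give:
  (-75)·a + (-85)·b = -0.6
  40·a + 15·b = -0.1
Eliminate b (×15 and ×(-85), subtract): 2275·a = -17.50 → a = ∂h/∂x = -0.007692
Back-substitute: b = ∂h/∂y = +0.01385.
Flow = −∇h = (+0.007692 east, -0.01385 north), which points southeast.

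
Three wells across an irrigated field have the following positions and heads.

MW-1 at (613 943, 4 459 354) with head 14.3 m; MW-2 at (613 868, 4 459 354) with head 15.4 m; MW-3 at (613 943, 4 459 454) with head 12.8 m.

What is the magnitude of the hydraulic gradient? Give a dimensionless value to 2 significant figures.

0.021

∂h/∂x = (15.4 − 14.3) / (613868 − 613943) = -0.01467
∂h/∂y = (12.8 − 14.3) / (4459454 − 4459354) = -0.01500
|∇h| = √(-0.01467² + -0.01500²) = 0.02098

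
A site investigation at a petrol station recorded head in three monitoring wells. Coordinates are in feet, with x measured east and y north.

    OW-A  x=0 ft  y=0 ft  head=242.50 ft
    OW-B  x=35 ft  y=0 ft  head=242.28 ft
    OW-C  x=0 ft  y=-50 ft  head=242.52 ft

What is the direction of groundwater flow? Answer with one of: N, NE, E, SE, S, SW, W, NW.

∂h/∂x = (242.28 − 242.50) / (35 − 0) = -0.006286
∂h/∂y = (242.52 − 242.50) / (-50 − 0) = -0.0004000
Flow = −∇h = (+0.006286 east, +0.0004000 north), which points east.

E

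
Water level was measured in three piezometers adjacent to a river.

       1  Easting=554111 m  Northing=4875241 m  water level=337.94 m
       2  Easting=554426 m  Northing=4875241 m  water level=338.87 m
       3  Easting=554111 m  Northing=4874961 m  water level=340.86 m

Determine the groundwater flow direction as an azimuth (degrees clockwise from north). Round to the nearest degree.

344°

∂h/∂x = (338.87 − 337.94) / (554426 − 554111) = +0.002952
∂h/∂y = (340.86 − 337.94) / (4874961 − 4875241) = -0.01043
Flow direction (−∇h) has components (-0.002952 E, +0.01043 N).
Azimuth = atan2(E, N) = atan2(-0.002952, +0.01043) = 344.2° ≈ 344°.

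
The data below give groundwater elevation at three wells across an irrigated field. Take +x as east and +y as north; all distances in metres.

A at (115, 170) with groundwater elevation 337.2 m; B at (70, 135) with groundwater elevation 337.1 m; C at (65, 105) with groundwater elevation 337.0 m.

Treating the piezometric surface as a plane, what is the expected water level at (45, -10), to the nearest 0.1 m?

Taking A as reference: B−A = (-45, -35, -0.1); C−A = (-50, -65, -0.2).
Solve a·Δx + b·Δy = Δh: det = (-45)·(-65) − (-50)·(-35) = 1175.
∂h/∂x = [(-0.1)·(-65) − (-0.2)·(-35)] / 1175 = -0.0004255
∂h/∂y = [(-45)·(-0.2) − (-50)·(-0.1)] / 1175 = +0.003404
h(45, -10) = 337.2 + (-0.0004255)·(-70) + (+0.003404)·(-180) = 337.2 +0.030 -0.613 = 336.617 m.

336.6 m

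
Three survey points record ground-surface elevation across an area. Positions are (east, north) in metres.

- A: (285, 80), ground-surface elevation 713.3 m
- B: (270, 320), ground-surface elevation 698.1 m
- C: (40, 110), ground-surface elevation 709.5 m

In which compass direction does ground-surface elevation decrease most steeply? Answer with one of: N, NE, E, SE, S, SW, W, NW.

N

Taking A as reference: B−A = (-15, 240, -15.2); C−A = (-245, 30, -3.8).
Solve a·Δx + b·Δy = Δz: det = (-15)·30 − (-245)·240 = 58350.
∂z/∂x = [(-15.2)·30 − (-3.8)·240] / 58350 = +0.007815
∂z/∂y = [(-15)·(-3.8) − (-245)·(-15.2)] / 58350 = -0.06284
Steepest decrease is along −∇f = (-0.007815 E, +0.06284 N) → north.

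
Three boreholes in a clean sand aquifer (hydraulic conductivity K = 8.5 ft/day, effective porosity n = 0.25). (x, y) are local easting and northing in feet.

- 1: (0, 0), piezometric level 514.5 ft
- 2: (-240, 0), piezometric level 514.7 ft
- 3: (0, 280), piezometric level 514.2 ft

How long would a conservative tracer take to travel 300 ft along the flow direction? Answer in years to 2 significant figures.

18 years

∂h/∂x = (514.7 − 514.5) / (-240 − 0) = -0.0008333
∂h/∂y = (514.2 − 514.5) / (280 − 0) = -0.001071
|∇h| = √(-0.0008333² + -0.001071²) = 0.001357
Seepage velocity v = K·i/n = 8.5 × 0.001357 / 0.25 = 0.04614 ft/day.
t = 300 / 0.04614 = 6502 days = 17.8 years.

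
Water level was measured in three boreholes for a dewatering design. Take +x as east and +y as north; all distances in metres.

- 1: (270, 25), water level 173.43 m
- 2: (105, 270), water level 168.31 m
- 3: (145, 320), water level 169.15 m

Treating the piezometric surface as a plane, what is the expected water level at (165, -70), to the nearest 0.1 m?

171.1 m

Taking 1 as reference: 2−1 = (-165, 245, -5.12); 3−1 = (-125, 295, -4.28).
Determinant of the coordinate differences = (-165)·295 − (-125)·245 = -18050.
∂h/∂x = [(-5.12)·295 − (-4.28)·245] / -18050 = +0.02558
∂h/∂y = [(-165)·(-4.28) − (-125)·(-5.12)] / -18050 = -0.003668
h(165, -70) = 173.43 + (+0.02558)·(-105) + (-0.003668)·(-95) = 173.43 -2.686 +0.348 = 171.092 m.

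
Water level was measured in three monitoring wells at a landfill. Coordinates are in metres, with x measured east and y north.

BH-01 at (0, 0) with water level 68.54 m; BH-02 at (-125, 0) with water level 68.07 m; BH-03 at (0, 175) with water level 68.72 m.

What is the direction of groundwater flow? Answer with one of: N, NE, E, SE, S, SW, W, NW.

W

∂h/∂x = (68.07 − 68.54) / (-125 − 0) = +0.003760
∂h/∂y = (68.72 − 68.54) / (175 − 0) = +0.001029
Flow = −∇h = (-0.003760 east, -0.001029 north), which points west.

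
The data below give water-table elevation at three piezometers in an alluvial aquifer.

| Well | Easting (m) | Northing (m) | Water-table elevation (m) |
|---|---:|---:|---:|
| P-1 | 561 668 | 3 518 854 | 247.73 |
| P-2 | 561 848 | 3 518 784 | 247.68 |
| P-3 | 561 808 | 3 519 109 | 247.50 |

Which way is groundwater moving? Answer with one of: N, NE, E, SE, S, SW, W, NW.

Taking P-1 as reference: P-2−P-1 = (180, -70, -0.05); P-3−P-1 = (140, 255, -0.23).
Solve a·Δx + b·Δy = Δh: det = 180·255 − 140·(-70) = 55700.
∂h/∂x = [(-0.05)·255 − (-0.23)·(-70)] / 55700 = -0.0005180
∂h/∂y = [180·(-0.23) − 140·(-0.05)] / 55700 = -0.0006176
Flow = −∇h = (+0.0005180 east, +0.0006176 north), which points northeast.

NE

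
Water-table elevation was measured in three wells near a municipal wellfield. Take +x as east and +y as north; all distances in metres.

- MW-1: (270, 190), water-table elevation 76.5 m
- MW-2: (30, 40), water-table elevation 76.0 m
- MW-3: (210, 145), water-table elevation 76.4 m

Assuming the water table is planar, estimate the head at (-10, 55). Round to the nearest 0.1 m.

Differences from MW-1: to MW-2 (Δx, Δy, Δh) = (-240, -150, -0.5); to MW-3 = (-60, -45, -0.1).
Determinant of the coordinate differences = (-240)·(-45) − (-60)·(-150) = 1800.
∂h/∂x = [(-0.5)·(-45) − (-0.1)·(-150)] / 1800 = +0.004167
∂h/∂y = [(-240)·(-0.1) − (-60)·(-0.5)] / 1800 = -0.003333
h(-10, 55) = 76.5 + (+0.004167)·(-280) + (-0.003333)·(-135) = 76.5 -1.167 +0.450 = 75.783 m.

75.8 m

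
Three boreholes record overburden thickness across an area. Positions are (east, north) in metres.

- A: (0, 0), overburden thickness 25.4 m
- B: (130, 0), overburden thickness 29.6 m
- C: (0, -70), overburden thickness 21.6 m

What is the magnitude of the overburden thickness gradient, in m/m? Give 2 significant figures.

∂d/∂x = (29.6 − 25.4) / (130 − 0) = +0.03231
∂d/∂y = (21.6 − 25.4) / (-70 − 0) = +0.05429
|∇f| = √(0.03231² + 0.05429²) = 0.06318 m/m

0.063 m/m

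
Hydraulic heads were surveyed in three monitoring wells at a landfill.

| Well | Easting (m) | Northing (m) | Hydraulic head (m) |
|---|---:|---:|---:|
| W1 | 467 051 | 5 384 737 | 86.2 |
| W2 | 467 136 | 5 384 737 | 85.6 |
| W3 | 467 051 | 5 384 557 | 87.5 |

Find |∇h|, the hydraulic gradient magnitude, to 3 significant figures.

∂h/∂x = (85.6 − 86.2) / (467136 − 467051) = -0.007059
∂h/∂y = (87.5 − 86.2) / (5384557 − 5384737) = -0.007222
|∇h| = √(-0.007059² + -0.007222²) = 0.0101

0.0101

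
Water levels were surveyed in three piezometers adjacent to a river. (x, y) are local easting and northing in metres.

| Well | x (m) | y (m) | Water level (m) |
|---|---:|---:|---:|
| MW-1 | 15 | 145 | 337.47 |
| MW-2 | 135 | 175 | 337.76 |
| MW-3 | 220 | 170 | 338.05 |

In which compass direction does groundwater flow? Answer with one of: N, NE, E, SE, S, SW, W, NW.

NW

Three-point gradient (reference MW-1): Δ to MW-2 = (120, 30, +0.29), Δ to MW-3 = (205, 25, +0.58).
∂h/∂x = +0.003222, ∂h/∂y = -0.003222 (det = -3150).
Flow = −∇h = (-0.003222 east, +0.003222 north), which points northwest.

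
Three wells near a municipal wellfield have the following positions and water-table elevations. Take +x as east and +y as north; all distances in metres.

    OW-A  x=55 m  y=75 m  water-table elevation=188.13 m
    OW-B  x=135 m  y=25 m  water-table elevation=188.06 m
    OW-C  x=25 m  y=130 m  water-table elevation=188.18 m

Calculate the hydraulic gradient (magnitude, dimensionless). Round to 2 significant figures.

0.00080

Differences from OW-A: to OW-B (Δx, Δy, Δh) = (80, -50, -0.07); to OW-C = (-30, 55, +0.05).
Solve a·Δx + b·Δy = Δh: det = 80·55 − (-30)·(-50) = 2900.
∂h/∂x = [(-0.07)·55 − (+0.05)·(-50)] / 2900 = -0.0004655
∂h/∂y = [80·(+0.05) − (-30)·(-0.07)] / 2900 = +0.0006552
|∇h| = √(-0.0004655² + 0.0006552²) = 0.0008037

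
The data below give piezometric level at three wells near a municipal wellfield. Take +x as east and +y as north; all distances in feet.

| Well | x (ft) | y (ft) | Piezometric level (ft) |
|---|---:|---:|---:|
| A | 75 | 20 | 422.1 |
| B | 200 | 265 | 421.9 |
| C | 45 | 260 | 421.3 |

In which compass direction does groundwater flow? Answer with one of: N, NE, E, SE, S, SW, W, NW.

Three-point gradient (reference A): Δ to B = (125, 245, -0.2), Δ to C = (-30, 240, -0.8).
∂h/∂x = +0.003963, ∂h/∂y = -0.002838 (det = 37350).
Flow = −∇h = (-0.003963 east, +0.002838 north), which points northwest.

NW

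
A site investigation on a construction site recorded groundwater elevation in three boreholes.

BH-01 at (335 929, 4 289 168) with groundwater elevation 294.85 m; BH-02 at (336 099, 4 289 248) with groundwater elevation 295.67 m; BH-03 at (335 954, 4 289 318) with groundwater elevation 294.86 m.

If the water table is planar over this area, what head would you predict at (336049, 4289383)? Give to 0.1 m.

295.3 m

Taking BH-01 as reference: BH-02−BH-01 = (170, 80, +0.82); BH-03−BH-01 = (25, 150, +0.01).
Determinant of the coordinate differences = 170·150 − 25·80 = 23500.
∂h/∂x = [(+0.82)·150 − (+0.01)·80] / 23500 = +0.005200
∂h/∂y = [170·(+0.01) − 25·(+0.82)] / 23500 = -0.0008000
h(336049, 4289383) = 294.85 + (+0.005200)·(120) + (-0.0008000)·(215) = 294.85 +0.624 -0.172 = 295.302 m.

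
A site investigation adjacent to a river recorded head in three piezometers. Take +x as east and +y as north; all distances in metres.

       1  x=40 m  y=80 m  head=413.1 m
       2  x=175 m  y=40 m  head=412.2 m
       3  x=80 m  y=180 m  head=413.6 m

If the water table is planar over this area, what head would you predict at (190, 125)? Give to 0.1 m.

Taking 1 as reference: 2−1 = (135, -40, -0.9); 3−1 = (40, 100, +0.5).
Solve a·Δx + b·Δy = Δh: det = 135·100 − 40·(-40) = 15100.
∂h/∂x = [(-0.9)·100 − (+0.5)·(-40)] / 15100 = -0.004636
∂h/∂y = [135·(+0.5) − 40·(-0.9)] / 15100 = +0.006854
h(190, 125) = 413.1 + (-0.004636)·(150) + (+0.006854)·(45) = 413.1 -0.695 +0.308 = 412.713 m.

412.7 m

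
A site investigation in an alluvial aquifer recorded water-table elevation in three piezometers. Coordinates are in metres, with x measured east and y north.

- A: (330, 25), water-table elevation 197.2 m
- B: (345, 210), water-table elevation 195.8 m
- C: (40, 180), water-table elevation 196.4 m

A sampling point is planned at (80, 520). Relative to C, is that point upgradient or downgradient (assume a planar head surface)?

downgradient

With h = a·x + b·y + c and A as origin, the differences give:
  15·a + 185·b = -1.4
  (-290)·a + 155·b = -0.8
Eliminate b (×155 and ×185, subtract): 55975·a = -69.00 → a = ∂h/∂x = -0.001233
Back-substitute: b = ∂h/∂y = -0.007468.
Head at (80, 520) = 197.2 + (-0.001233)·(-250) + (-0.007468)·(495) = 193.81 m.
That is lower than the 196.4 m at C, so the point is downgradient.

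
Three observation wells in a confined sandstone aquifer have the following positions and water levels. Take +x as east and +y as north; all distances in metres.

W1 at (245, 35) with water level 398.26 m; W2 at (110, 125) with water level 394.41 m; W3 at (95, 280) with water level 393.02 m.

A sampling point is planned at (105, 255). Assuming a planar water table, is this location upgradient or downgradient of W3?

upgradient

With h = a·x + b·y + c and W1 as origin, the differences give:
  (-135)·a + 90·b = -3.85
  (-150)·a + 245·b = -5.24
Eliminate b (×245 and ×90, subtract): -19575·a = -471.650 → a = ∂h/∂x = +0.02409
Back-substitute: b = ∂h/∂y = -0.006636.
Head at (105, 255) = 398.26 + (+0.02409)·(-140) + (-0.006636)·(220) = 393.43 m.
That is higher than the 393.02 m at W3, so the point is upgradient.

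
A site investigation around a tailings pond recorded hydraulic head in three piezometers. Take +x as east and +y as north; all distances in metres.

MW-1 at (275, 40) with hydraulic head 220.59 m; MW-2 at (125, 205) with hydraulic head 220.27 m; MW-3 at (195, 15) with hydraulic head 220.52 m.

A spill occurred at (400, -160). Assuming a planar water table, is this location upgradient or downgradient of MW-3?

Three-point gradient (reference MW-1): Δ to MW-2 = (-150, 165, -0.32), Δ to MW-3 = (-80, -25, -0.07).
∂h/∂x = +0.001153, ∂h/∂y = -0.0008909 (det = 16950).
Head at (400, -160) = 220.59 + (+0.001153)·(125) + (-0.0008909)·(-200) = 220.91 m.
That is higher than the 220.52 m at MW-3, so the point is upgradient.

upgradient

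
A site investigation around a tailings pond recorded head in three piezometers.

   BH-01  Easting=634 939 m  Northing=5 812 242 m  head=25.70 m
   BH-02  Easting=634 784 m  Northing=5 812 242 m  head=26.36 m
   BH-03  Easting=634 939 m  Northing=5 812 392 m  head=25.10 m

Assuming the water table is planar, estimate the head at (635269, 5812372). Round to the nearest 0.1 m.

∂h/∂x = (26.36 − 25.70) / (634784 − 634939) = -0.004258
∂h/∂y = (25.10 − 25.70) / (5812392 − 5812242) = -0.004000
h(635269, 5812372) = 25.70 + (-0.004258)·(330) + (-0.004000)·(130) = 25.70 -1.405 -0.520 = 23.775 m.

23.8 m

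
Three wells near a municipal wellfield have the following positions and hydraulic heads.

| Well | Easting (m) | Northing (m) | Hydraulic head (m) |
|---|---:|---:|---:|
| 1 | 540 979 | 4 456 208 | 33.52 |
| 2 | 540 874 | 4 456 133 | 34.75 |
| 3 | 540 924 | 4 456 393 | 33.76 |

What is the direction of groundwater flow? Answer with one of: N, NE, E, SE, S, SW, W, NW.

With h = a·x + b·y + c and 1 as origin, the differences give:
  (-105)·a + (-75)·b = +1.23
  (-55)·a + 185·b = +0.24
Eliminate b (×185 and ×(-75), subtract): -23550·a = 245.550 → a = ∂h/∂x = -0.01043
Back-substitute: b = ∂h/∂y = -0.001803.
Flow = −∇h = (+0.01043 east, +0.001803 north), which points east.

E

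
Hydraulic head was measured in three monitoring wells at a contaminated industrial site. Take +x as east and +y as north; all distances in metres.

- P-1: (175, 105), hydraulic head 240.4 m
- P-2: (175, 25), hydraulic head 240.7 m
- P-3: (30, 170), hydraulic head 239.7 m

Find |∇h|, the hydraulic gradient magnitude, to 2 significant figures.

With h = a·x + b·y + c and P-1 as origin, the differences give:
  0·a + (-80)·b = +0.3
  (-145)·a + 65·b = -0.7
Eliminate b (×65 and ×(-80), subtract): -11600·a = -36.50 → a = ∂h/∂x = +0.003147
Back-substitute: b = ∂h/∂y = -0.003750.
|∇h| = √(0.003147² + -0.003750²) = 0.004896

0.0049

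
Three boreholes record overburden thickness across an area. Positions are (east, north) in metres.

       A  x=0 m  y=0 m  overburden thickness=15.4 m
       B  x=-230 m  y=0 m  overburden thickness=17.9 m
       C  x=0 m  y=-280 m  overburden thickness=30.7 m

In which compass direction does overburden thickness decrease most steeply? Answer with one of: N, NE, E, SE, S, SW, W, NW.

N

∂d/∂x = (17.9 − 15.4) / (-230 − 0) = -0.01087
∂d/∂y = (30.7 − 15.4) / (-280 − 0) = -0.05464
Steepest decrease is along −∇f = (+0.01087 E, +0.05464 N) → north.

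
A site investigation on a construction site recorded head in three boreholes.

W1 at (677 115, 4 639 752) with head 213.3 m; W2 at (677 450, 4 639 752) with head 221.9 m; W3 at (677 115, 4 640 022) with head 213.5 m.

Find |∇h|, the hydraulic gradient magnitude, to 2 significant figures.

0.026

∂h/∂x = (221.9 − 213.3) / (677450 − 677115) = +0.02567
∂h/∂y = (213.5 − 213.3) / (4640022 − 4639752) = +0.0007407
|∇h| = √(0.02567² + 0.0007407²) = 0.02568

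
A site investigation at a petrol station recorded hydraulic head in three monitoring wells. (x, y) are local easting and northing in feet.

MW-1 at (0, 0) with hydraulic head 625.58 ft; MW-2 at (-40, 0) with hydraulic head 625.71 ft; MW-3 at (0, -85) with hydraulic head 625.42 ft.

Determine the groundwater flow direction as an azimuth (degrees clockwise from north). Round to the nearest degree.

∂h/∂x = (625.71 − 625.58) / (-40 − 0) = -0.003250
∂h/∂y = (625.42 − 625.58) / (-85 − 0) = +0.001882
Flow direction (−∇h) has components (+0.003250 E, -0.001882 N).
Azimuth = atan2(E, N) = atan2(+0.003250, -0.001882) = 120.1° ≈ 120°.

120°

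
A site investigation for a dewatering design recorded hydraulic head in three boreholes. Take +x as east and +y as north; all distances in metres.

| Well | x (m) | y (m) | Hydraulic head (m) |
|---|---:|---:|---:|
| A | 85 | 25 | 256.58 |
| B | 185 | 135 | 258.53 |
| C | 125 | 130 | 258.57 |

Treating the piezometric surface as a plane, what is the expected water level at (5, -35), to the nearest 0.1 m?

255.6 m

Differences from A: to B (Δx, Δy, Δh) = (100, 110, +1.95); to C = (40, 105, +1.99).
Solve a·Δx + b·Δy = Δh: det = 100·105 − 40·110 = 6100.
∂h/∂x = [(+1.95)·105 − (+1.99)·110] / 6100 = -0.002320
∂h/∂y = [100·(+1.99) − 40·(+1.95)] / 6100 = +0.01984
h(5, -35) = 256.58 + (-0.002320)·(-80) + (+0.01984)·(-60) = 256.58 +0.186 -1.190 = 255.575 m.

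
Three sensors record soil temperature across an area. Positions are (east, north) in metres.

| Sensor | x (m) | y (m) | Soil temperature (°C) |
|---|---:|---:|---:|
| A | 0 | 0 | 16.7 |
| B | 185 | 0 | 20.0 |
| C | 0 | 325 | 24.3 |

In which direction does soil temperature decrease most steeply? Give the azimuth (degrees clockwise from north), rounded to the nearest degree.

217°

∂T/∂x = (20.0 − 16.7) / (185 − 0) = +0.01784
∂T/∂y = (24.3 − 16.7) / (325 − 0) = +0.02338
Steepest decrease is along −∇f: components (-0.01784 E, -0.02338 N).
Azimuth = atan2(-0.01784, -0.02338) = 217.3° ≈ 217°.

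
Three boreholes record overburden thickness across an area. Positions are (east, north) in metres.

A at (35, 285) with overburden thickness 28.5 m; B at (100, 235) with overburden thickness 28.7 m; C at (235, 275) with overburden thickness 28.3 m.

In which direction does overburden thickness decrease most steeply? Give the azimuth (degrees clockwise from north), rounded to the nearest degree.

013°

Differences from A: to B (Δx, Δy, Δh) = (65, -50, +0.2); to C = (200, -10, -0.2).
Solve a·Δx + b·Δy = Δd: det = 65·(-10) − 200·(-50) = 9350.
∂d/∂x = [(+0.2)·(-10) − (-0.2)·(-50)] / 9350 = -0.001283
∂d/∂y = [65·(-0.2) − 200·(+0.2)] / 9350 = -0.005668
Steepest decrease is along −∇f: components (+0.001283 E, +0.005668 N).
Azimuth = atan2(+0.001283, +0.005668) = 12.8° ≈ 013°.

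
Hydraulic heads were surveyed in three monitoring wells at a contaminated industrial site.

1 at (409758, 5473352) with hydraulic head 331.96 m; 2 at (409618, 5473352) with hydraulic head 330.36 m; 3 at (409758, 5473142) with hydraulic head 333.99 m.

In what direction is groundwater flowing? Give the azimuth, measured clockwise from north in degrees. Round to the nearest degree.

310°

∂h/∂x = (330.36 − 331.96) / (409618 − 409758) = +0.01143
∂h/∂y = (333.99 − 331.96) / (5473142 − 5473352) = -0.009667
Flow direction (−∇h) has components (-0.01143 E, +0.009667 N).
Azimuth = atan2(E, N) = atan2(-0.01143, +0.009667) = 310.2° ≈ 310°.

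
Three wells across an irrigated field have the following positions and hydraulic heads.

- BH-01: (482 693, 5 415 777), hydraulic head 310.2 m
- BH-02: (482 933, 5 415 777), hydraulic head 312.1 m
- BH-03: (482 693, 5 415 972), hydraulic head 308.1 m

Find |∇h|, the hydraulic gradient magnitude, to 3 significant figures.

∂h/∂x = (312.1 − 310.2) / (482933 − 482693) = +0.007917
∂h/∂y = (308.1 − 310.2) / (5415972 − 5415777) = -0.01077
|∇h| = √(0.007917² + -0.01077²) = 0.01337

0.0134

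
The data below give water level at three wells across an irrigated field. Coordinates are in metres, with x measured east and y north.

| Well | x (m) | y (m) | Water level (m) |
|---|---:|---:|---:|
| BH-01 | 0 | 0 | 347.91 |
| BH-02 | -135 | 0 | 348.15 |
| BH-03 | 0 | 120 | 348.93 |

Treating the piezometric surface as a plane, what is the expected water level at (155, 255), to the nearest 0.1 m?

∂h/∂x = (348.15 − 347.91) / (-135 − 0) = -0.001778
∂h/∂y = (348.93 − 347.91) / (120 − 0) = +0.008500
h(155, 255) = 347.91 + (-0.001778)·(155) + (+0.008500)·(255) = 347.91 -0.276 +2.167 = 349.802 m.

349.8 m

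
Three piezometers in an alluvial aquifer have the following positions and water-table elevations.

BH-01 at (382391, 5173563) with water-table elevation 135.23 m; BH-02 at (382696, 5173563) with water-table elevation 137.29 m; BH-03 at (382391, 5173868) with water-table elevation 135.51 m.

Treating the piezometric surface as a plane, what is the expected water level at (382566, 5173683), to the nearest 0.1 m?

136.5 m

∂h/∂x = (137.29 − 135.23) / (382696 − 382391) = +0.006754
∂h/∂y = (135.51 − 135.23) / (5173868 − 5173563) = +0.0009180
h(382566, 5173683) = 135.23 + (+0.006754)·(175) + (+0.0009180)·(120) = 135.23 +1.182 +0.110 = 136.522 m.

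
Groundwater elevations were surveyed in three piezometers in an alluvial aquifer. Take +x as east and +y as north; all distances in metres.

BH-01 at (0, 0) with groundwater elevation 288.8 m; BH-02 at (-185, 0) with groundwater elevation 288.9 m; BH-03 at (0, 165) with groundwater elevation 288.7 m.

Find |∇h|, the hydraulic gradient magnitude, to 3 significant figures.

0.000812

∂h/∂x = (288.9 − 288.8) / (-185 − 0) = -0.0005405
∂h/∂y = (288.7 − 288.8) / (165 − 0) = -0.0006061
|∇h| = √(-0.0005405² + -0.0006061²) = 0.0008121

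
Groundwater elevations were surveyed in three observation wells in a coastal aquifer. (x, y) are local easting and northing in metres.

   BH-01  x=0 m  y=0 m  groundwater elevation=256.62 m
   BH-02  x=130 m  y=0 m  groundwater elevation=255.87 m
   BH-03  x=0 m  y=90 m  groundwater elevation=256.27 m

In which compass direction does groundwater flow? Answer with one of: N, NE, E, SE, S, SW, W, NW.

∂h/∂x = (255.87 − 256.62) / (130 − 0) = -0.005769
∂h/∂y = (256.27 − 256.62) / (90 − 0) = -0.003889
Flow = −∇h = (+0.005769 east, +0.003889 north), which points northeast.

NE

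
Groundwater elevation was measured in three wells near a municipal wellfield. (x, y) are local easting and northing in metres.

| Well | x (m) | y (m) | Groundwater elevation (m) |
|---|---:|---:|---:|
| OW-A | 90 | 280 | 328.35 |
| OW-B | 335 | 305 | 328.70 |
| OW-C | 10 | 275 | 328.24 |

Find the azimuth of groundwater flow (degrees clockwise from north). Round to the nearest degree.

Taking OW-A as reference: OW-B−OW-A = (245, 25, +0.35); OW-C−OW-A = (-80, -5, -0.11).
Determinant of the coordinate differences = 245·(-5) − (-80)·25 = 775.
∂h/∂x = [(+0.35)·(-5) − (-0.11)·25] / 775 = +0.001290
∂h/∂y = [245·(-0.11) − (-80)·(+0.35)] / 775 = +0.001355
Flow direction (−∇h) has components (-0.001290 E, -0.001355 N).
Azimuth = atan2(E, N) = atan2(-0.001290, -0.001355) = 223.6° ≈ 224°.

224°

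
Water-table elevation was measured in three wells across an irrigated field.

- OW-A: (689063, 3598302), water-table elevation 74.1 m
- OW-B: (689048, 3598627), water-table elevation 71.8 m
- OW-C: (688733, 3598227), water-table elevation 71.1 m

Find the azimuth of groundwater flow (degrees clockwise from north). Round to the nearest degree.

Differences from OW-A: to OW-B (Δx, Δy, Δh) = (-15, 325, -2.3); to OW-C = (-330, -75, -3.0).
Solve a·Δx + b·Δy = Δh: det = (-15)·(-75) − (-330)·325 = 108375.
∂h/∂x = [(-2.3)·(-75) − (-3.0)·325] / 108375 = +0.01059
∂h/∂y = [(-15)·(-3.0) − (-330)·(-2.3)] / 108375 = -0.006588
Flow direction (−∇h) has components (-0.01059 E, +0.006588 N).
Azimuth = atan2(E, N) = atan2(-0.01059, +0.006588) = 301.9° ≈ 302°.

302°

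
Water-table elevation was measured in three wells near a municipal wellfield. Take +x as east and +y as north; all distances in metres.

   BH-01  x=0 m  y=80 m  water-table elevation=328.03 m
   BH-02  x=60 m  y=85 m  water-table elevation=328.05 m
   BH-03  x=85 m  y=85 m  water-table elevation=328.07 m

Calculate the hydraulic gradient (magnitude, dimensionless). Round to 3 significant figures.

0.00566

Taking BH-01 as reference: BH-02−BH-01 = (60, 5, +0.02); BH-03−BH-01 = (85, 5, +0.04).
Solve a·Δx + b·Δy = Δh: det = 60·5 − 85·5 = -125.
∂h/∂x = [(+0.02)·5 − (+0.04)·5] / -125 = +0.0008000
∂h/∂y = [60·(+0.04) − 85·(+0.02)] / -125 = -0.005600
|∇h| = √(0.0008000² + -0.005600²) = 0.005657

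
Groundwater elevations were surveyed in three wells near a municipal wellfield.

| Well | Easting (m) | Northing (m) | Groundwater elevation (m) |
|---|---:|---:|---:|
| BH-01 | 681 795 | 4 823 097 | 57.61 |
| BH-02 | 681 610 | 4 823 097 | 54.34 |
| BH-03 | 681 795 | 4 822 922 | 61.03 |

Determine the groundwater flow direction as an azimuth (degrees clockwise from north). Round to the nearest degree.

318°

∂h/∂x = (54.34 − 57.61) / (681610 − 681795) = +0.01768
∂h/∂y = (61.03 − 57.61) / (4822922 − 4823097) = -0.01954
Flow direction (−∇h) has components (-0.01768 E, +0.01954 N).
Azimuth = atan2(E, N) = atan2(-0.01768, +0.01954) = 317.9° ≈ 318°.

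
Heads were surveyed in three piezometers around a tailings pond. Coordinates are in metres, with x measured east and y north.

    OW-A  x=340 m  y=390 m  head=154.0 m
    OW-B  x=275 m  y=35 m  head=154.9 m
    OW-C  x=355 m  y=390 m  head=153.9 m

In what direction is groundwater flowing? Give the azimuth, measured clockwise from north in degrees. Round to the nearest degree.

079°

With h = a·x + b·y + c and OW-A as origin, the differences give:
  (-65)·a + (-355)·b = +0.9
  15·a + 0·b = -0.1
Eliminate b (×0 and ×(-355), subtract): 5325·a = -35.50 → a = ∂h/∂x = -0.006667
Back-substitute: b = ∂h/∂y = -0.001315.
Flow direction (−∇h) has components (+0.006667 E, +0.001315 N).
Azimuth = atan2(E, N) = atan2(+0.006667, +0.001315) = 78.8° ≈ 079°.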